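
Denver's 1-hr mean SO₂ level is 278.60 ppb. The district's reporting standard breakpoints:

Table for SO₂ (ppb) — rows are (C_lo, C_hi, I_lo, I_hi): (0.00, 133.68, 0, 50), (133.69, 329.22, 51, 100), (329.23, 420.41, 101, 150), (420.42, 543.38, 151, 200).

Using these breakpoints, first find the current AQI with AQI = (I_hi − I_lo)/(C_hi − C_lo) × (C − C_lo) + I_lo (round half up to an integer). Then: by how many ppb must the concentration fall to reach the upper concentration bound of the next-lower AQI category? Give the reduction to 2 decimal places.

SO₂: row 133.69–329.22 (AQI 51–100). (100−51)·(278.60−133.69)/(329.22−133.69) + 51 = 49·144.91/195.53 + 51 ≈ 87.31 → 87.
Current AQI 87 is in the Moderate range (51–100). The next-lower category tops out at AQI 50, whose upper concentration bound is 133.68 ppb.
Reduction needed = 278.60 − 133.68 = 144.92 ppb.

144.92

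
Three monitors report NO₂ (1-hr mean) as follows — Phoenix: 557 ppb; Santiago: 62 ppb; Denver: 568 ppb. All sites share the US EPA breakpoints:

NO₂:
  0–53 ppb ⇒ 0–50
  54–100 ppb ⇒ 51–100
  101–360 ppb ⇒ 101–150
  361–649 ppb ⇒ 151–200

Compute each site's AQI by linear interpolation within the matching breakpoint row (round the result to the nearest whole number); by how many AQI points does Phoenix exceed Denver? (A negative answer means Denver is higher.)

-2

Phoenix: 557 lies in 361–649, so I_lo=151, I_hi=200, C_lo=361, C_hi=649.
(200−151)/(649−361) × (557−361) + 151 = 49/288 × 196 + 151 ≈ 184.35 → 184.
Santiago 62: bracket 54–100 → index 51–100; slope 49/46, offset 8.
AQI = 51 + 49/46·8 ≈ 59.52 ⇒ 60.
Denver: 568 ∈ [361, 649] ↔ index [151, 200].
151 + (568−361)·(200−151)/(649−361) = 151 + 207·49/288 ≈ 186.22, so AQI = 186.
AQIs: Phoenix=184, Santiago=60, Denver=186. Phoenix (184) − Denver (186) = -2.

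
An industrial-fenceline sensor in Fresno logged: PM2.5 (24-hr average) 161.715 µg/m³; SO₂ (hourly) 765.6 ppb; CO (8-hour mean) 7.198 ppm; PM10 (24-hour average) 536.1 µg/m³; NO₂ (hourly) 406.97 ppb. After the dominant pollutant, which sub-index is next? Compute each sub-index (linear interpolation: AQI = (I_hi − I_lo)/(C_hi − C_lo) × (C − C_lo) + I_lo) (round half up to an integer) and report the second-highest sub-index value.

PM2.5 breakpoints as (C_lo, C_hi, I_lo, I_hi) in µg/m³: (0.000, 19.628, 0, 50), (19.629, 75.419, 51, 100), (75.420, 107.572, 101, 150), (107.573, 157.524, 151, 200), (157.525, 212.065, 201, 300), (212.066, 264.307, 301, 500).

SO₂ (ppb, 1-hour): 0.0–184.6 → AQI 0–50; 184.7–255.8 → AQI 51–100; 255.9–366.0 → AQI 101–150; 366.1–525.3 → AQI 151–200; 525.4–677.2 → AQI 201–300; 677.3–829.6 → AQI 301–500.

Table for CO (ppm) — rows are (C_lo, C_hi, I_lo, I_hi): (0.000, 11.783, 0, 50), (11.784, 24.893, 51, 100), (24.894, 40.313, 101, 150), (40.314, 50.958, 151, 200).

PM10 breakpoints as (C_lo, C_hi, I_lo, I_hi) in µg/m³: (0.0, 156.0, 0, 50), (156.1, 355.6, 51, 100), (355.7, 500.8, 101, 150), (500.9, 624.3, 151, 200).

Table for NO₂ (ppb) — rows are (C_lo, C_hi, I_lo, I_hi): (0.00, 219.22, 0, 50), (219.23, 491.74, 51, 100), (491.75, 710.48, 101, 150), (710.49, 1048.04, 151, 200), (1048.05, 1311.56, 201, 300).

PM2.5 161.715: bracket 157.525–212.065 → index 201–300; slope 99/54.540, offset 4.190.
AQI = 201 + 99/54.540·4.190 ≈ 208.61 ⇒ 209.
SO₂: 765.6 ∈ [677.3, 829.6] ↔ index [301, 500].
301 + (765.6−677.3)·(500−301)/(829.6−677.3) = 301 + 88.3·199/152.3 ≈ 416.38, so AQI = 416.
CO: 7.198 lies in 0.000–11.783, so I_lo=0, I_hi=50, C_lo=0.000, C_hi=11.783.
(50−0)/(11.783−0.000) × (7.198−0.000) + 0 = 50/11.783 × 7.198 + 0 ≈ 30.54 → 31.
PM10 536.1: bracket 500.9–624.3 → index 151–200; slope 49/123.4, offset 35.2.
AQI = 151 + 49/123.4·35.2 ≈ 164.98 ⇒ 165.
NO₂ 406.97: bracket 219.23–491.74 → index 51–100; slope 49/272.51, offset 187.74.
AQI = 51 + 49/272.51·187.74 ≈ 84.76 ⇒ 85.
Sub-indices: PM2.5→209, SO₂→416, CO→31, PM10→165, NO₂→85. Ranked high→low: 416, 209, 165, 85, 31. Second-highest sub-index = 209.

209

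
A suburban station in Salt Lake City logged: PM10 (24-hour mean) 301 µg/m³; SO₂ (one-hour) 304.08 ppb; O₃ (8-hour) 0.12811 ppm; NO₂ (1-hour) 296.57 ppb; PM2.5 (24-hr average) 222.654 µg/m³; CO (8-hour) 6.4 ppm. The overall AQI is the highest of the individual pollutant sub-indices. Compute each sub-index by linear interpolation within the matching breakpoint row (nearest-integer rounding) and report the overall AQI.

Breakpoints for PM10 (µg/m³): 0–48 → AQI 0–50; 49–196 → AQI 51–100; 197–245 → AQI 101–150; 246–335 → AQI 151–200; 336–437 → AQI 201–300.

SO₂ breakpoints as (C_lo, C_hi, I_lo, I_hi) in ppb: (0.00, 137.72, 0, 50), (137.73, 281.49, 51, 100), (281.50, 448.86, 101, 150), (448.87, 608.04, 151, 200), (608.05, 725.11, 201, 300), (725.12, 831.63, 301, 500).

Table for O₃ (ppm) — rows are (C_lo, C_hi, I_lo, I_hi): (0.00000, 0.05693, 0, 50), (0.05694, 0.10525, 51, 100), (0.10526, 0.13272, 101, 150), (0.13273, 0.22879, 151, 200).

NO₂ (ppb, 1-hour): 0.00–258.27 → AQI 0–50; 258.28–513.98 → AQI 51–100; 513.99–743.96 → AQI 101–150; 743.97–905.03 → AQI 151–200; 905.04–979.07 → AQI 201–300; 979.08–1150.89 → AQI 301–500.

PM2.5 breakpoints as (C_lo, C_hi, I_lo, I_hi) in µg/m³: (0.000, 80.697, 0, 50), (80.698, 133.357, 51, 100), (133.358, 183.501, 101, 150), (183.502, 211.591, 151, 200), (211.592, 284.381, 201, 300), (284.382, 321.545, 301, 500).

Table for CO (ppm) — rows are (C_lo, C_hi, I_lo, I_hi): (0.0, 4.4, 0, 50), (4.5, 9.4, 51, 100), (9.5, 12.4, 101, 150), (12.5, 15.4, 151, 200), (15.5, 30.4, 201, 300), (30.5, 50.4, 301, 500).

216

PM10 301: bracket 246–335 → index 151–200; slope 49/89, offset 55.
AQI = 151 + 49/89·55 ≈ 181.28 ⇒ 181.
SO₂: row 281.50–448.86 (AQI 101–150). (150−101)·(304.08−281.50)/(448.86−281.50) + 101 = 49·22.58/167.36 + 101 ≈ 107.61 → 108.
O₃: row 0.10526–0.13272 (AQI 101–150). (150−101)·(0.12811−0.10526)/(0.13272−0.10526) + 101 = 49·0.02285/0.02746 + 101 ≈ 141.77 → 142.
NO₂: 296.57 ∈ [258.28, 513.98] ↔ index [51, 100].
51 + (296.57−258.28)·(100−51)/(513.98−258.28) = 51 + 38.29·49/255.70 ≈ 58.34, so AQI = 58.
PM2.5: 222.654 ∈ [211.592, 284.381] ↔ index [201, 300].
201 + (222.654−211.592)·(300−201)/(284.381−211.592) = 201 + 11.062·99/72.789 ≈ 216.05, so AQI = 216.
CO: row 4.5–9.4 (AQI 51–100). (100−51)·(6.4−4.5)/(9.4−4.5) + 51 = 49·1.9/4.9 + 51 ≈ 70.00 → 70.
Sub-indices: PM10→181, SO₂→108, O₃→142, NO₂→58, PM2.5→216, CO→70. Overall AQI = max = 216; dominant pollutant is PM2.5.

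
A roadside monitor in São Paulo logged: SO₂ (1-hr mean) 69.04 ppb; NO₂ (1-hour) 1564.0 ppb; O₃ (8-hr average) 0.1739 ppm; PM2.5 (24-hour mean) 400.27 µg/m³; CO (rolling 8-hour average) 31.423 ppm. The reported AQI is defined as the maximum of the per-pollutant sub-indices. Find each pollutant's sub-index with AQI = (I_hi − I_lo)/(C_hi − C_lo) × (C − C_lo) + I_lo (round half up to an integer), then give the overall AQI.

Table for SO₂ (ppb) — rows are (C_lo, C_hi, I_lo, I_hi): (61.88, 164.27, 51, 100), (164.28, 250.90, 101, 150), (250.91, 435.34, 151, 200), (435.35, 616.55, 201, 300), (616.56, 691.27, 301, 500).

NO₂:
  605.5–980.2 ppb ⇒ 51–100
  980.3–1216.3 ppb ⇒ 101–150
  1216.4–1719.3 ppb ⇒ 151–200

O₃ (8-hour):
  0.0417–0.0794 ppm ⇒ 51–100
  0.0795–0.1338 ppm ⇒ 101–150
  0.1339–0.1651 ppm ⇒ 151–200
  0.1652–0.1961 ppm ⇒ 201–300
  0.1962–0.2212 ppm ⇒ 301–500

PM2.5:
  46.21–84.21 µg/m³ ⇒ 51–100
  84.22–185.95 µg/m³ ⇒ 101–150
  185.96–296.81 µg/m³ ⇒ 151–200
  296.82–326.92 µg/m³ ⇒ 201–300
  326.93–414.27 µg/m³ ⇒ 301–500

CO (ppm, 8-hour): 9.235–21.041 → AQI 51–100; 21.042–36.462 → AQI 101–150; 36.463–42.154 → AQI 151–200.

SO₂: 69.04 lies in 61.88–164.27, so I_lo=51, I_hi=100, C_lo=61.88, C_hi=164.27.
(100−51)/(164.27−61.88) × (69.04−61.88) + 51 = 49/102.39 × 7.16 + 51 ≈ 54.43 → 54.
NO₂ 1564.0: bracket 1216.4–1719.3 → index 151–200; slope 49/502.9, offset 347.6.
AQI = 151 + 49/502.9·347.6 ≈ 184.87 ⇒ 185.
O₃: 0.1739 ∈ [0.1652, 0.1961] ↔ index [201, 300].
201 + (0.1739−0.1652)·(300−201)/(0.1961−0.1652) = 201 + 0.0087·99/0.0309 ≈ 228.87, so AQI = 229.
PM2.5 400.27: bracket 326.93–414.27 → index 301–500; slope 199/87.34, offset 73.34.
AQI = 301 + 199/87.34·73.34 ≈ 468.10 ⇒ 468.
CO: row 21.042–36.462 (AQI 101–150). (150−101)·(31.423−21.042)/(36.462−21.042) + 101 = 49·10.381/15.420 + 101 ≈ 133.99 → 134.
Sub-indices: SO₂→54, NO₂→185, O₃→229, PM2.5→468, CO→134. Overall AQI = max = 468; dominant pollutant is PM2.5.

468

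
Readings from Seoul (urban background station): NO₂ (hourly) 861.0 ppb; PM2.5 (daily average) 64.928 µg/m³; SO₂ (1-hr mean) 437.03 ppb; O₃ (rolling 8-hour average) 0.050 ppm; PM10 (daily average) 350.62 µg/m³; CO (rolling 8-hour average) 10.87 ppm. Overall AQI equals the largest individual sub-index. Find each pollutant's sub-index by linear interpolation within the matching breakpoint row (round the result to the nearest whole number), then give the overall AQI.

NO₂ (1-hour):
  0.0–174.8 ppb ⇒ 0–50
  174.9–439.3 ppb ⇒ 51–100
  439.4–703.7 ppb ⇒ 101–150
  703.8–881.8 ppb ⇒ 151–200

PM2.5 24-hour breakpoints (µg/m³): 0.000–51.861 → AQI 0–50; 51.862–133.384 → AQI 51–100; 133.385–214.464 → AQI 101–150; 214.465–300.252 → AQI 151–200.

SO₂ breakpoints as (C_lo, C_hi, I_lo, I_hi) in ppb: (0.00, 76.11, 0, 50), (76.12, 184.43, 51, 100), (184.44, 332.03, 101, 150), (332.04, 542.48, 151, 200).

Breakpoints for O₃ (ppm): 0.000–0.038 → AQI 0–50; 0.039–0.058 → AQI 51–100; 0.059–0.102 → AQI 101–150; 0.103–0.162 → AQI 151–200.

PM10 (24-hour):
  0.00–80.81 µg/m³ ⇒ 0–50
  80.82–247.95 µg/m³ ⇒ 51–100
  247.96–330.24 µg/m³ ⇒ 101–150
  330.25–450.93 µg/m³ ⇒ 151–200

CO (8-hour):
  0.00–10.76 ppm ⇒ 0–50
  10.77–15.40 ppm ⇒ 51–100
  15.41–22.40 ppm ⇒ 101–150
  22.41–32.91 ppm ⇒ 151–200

NO₂: row 703.8–881.8 (AQI 151–200). (200−151)·(861.0−703.8)/(881.8−703.8) + 151 = 49·157.2/178.0 + 151 ≈ 194.27 → 194.
PM2.5: 64.928 lies in 51.862–133.384, so I_lo=51, I_hi=100, C_lo=51.862, C_hi=133.384.
(100−51)/(133.384−51.862) × (64.928−51.862) + 51 = 49/81.522 × 13.066 + 51 ≈ 58.85 → 59.
SO₂ 437.03: bracket 332.04–542.48 → index 151–200; slope 49/210.44, offset 104.99.
AQI = 151 + 49/210.44·104.99 ≈ 175.45 ⇒ 175.
O₃: 0.050 ∈ [0.039, 0.058] ↔ index [51, 100].
51 + (0.050−0.039)·(100−51)/(0.058−0.039) = 51 + 0.011·49/0.019 ≈ 79.37, so AQI = 79.
PM10: row 330.25–450.93 (AQI 151–200). (200−151)·(350.62−330.25)/(450.93−330.25) + 151 = 49·20.37/120.68 + 151 ≈ 159.27 → 159.
CO: 10.87 lies in 10.77–15.40, so I_lo=51, I_hi=100, C_lo=10.77, C_hi=15.40.
(100−51)/(15.40−10.77) × (10.87−10.77) + 51 = 49/4.63 × 0.10 + 51 ≈ 52.06 → 52.
Sub-indices: NO₂→194, PM2.5→59, SO₂→175, O₃→79, PM10→159, CO→52. Overall AQI = max = 194; dominant pollutant is NO₂.
AQI 194: Unhealthy.

194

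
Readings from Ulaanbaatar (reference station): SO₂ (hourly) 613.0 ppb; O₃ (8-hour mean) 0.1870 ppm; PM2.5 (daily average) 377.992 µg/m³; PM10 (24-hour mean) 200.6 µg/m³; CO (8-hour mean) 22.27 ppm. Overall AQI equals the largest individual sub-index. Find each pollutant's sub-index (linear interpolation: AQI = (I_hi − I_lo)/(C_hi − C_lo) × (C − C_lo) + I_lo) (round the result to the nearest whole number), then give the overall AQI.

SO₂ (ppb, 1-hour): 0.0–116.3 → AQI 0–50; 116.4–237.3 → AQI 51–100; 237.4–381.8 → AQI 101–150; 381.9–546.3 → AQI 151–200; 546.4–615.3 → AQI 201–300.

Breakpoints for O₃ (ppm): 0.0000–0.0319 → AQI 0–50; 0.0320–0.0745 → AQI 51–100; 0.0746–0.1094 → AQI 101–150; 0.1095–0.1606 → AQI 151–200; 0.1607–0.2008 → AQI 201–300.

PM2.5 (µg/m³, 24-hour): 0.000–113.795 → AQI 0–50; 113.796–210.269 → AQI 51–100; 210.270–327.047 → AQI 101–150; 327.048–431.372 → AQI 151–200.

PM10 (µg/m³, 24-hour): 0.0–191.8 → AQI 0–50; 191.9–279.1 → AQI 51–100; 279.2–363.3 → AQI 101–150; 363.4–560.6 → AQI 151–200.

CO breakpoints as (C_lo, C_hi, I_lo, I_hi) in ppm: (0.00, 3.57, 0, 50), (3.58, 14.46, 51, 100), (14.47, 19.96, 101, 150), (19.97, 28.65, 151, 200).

297

SO₂: 613.0 lies in 546.4–615.3, so I_lo=201, I_hi=300, C_lo=546.4, C_hi=615.3.
(300−201)/(615.3−546.4) × (613.0−546.4) + 201 = 99/68.9 × 66.6 + 201 ≈ 296.70 → 297.
O₃: 0.1870 ∈ [0.1607, 0.2008] ↔ index [201, 300].
201 + (0.1870−0.1607)·(300−201)/(0.2008−0.1607) = 201 + 0.0263·99/0.0401 ≈ 265.93, so AQI = 266.
PM2.5 377.992: bracket 327.048–431.372 → index 151–200; slope 49/104.324, offset 50.944.
AQI = 151 + 49/104.324·50.944 ≈ 174.93 ⇒ 175.
PM10 200.6: bracket 191.9–279.1 → index 51–100; slope 49/87.2, offset 8.7.
AQI = 51 + 49/87.2·8.7 ≈ 55.89 ⇒ 56.
CO: 22.27 lies in 19.97–28.65, so I_lo=151, I_hi=200, C_lo=19.97, C_hi=28.65.
(200−151)/(28.65−19.97) × (22.27−19.97) + 151 = 49/8.68 × 2.30 + 151 ≈ 163.98 → 164.
Sub-indices: SO₂→297, O₃→266, PM2.5→175, PM10→56, CO→164. Overall AQI = max = 297; dominant pollutant is SO₂.
AQI 297: Very Unhealthy.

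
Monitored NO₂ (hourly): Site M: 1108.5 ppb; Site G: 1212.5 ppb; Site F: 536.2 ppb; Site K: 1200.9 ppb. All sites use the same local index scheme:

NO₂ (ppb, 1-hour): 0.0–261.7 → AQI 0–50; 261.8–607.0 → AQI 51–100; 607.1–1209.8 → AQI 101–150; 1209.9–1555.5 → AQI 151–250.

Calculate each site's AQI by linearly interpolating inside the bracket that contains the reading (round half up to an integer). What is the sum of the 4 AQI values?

Site M: row 607.1–1209.8 (AQI 101–150). (150−101)·(1108.5−607.1)/(1209.8−607.1) + 101 = 49·501.4/602.7 + 101 ≈ 141.76 → 142.
Site G 1212.5: bracket 1209.9–1555.5 → index 151–250; slope 99/345.6, offset 2.6.
AQI = 151 + 99/345.6·2.6 ≈ 151.74 ⇒ 152.
Site F: 536.2 ∈ [261.8, 607.0] ↔ index [51, 100].
51 + (536.2−261.8)·(100−51)/(607.0−261.8) = 51 + 274.4·49/345.2 ≈ 89.95, so AQI = 90.
Site K 1200.9: bracket 607.1–1209.8 → index 101–150; slope 49/602.7, offset 593.8.
AQI = 101 + 49/602.7·593.8 ≈ 149.28 ⇒ 149.
AQIs: Site M=142, Site G=152, Site F=90, Site K=149. Sum = 142 + 152 + 90 + 149 = 533.

533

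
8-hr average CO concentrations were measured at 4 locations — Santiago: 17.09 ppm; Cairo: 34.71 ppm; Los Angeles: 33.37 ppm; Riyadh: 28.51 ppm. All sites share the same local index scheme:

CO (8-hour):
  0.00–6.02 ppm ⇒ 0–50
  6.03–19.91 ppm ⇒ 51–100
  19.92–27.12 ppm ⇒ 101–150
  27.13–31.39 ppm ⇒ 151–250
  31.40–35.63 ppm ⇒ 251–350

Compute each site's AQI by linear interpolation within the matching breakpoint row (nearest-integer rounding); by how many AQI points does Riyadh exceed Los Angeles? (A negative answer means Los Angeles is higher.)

-114

Santiago: row 6.03–19.91 (AQI 51–100). (100−51)·(17.09−6.03)/(19.91−6.03) + 51 = 49·11.06/13.88 + 51 ≈ 90.04 → 90.
Cairo: 34.71 lies in 31.40–35.63, so I_lo=251, I_hi=350, C_lo=31.40, C_hi=35.63.
(350−251)/(35.63−31.40) × (34.71−31.40) + 251 = 99/4.23 × 3.31 + 251 ≈ 328.47 → 328.
Los Angeles: 33.37 lies in 31.40–35.63, so I_lo=251, I_hi=350, C_lo=31.40, C_hi=35.63.
(350−251)/(35.63−31.40) × (33.37−31.40) + 251 = 99/4.23 × 1.97 + 251 ≈ 297.11 → 297.
Riyadh: row 27.13–31.39 (AQI 151–250). (250−151)·(28.51−27.13)/(31.39−27.13) + 151 = 99·1.38/4.26 + 151 ≈ 183.07 → 183.
AQIs: Santiago=90, Cairo=328, Los Angeles=297, Riyadh=183. Riyadh (183) − Los Angeles (297) = -114.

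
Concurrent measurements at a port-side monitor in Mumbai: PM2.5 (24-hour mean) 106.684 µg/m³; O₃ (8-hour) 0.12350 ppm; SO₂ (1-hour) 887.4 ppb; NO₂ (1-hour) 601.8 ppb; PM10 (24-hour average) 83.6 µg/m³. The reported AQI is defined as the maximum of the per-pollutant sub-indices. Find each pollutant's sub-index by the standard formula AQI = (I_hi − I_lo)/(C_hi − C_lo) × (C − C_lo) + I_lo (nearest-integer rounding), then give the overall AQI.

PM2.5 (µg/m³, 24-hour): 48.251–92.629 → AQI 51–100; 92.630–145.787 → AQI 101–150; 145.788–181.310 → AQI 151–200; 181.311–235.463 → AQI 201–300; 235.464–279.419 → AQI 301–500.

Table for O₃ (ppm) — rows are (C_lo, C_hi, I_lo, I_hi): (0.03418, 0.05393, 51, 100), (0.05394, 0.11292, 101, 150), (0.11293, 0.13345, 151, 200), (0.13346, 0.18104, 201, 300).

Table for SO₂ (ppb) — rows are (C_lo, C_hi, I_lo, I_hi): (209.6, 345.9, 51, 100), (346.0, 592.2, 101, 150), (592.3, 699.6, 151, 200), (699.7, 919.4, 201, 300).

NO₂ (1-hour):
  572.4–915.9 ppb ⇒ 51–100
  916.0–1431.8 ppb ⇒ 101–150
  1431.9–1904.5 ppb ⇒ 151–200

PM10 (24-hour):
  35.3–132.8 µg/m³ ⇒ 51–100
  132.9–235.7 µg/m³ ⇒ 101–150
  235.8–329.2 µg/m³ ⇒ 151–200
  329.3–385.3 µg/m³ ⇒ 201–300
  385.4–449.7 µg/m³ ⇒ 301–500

PM2.5: 106.684 lies in 92.630–145.787, so I_lo=101, I_hi=150, C_lo=92.630, C_hi=145.787.
(150−101)/(145.787−92.630) × (106.684−92.630) + 101 = 49/53.157 × 14.054 + 101 ≈ 113.95 → 114.
O₃: row 0.11293–0.13345 (AQI 151–200). (200−151)·(0.12350−0.11293)/(0.13345−0.11293) + 151 = 49·0.01057/0.02052 + 151 ≈ 176.24 → 176.
SO₂ 887.4: bracket 699.7–919.4 → index 201–300; slope 99/219.7, offset 187.7.
AQI = 201 + 99/219.7·187.7 ≈ 285.58 ⇒ 286.
NO₂ 601.8: bracket 572.4–915.9 → index 51–100; slope 49/343.5, offset 29.4.
AQI = 51 + 49/343.5·29.4 ≈ 55.19 ⇒ 55.
PM10 83.6: bracket 35.3–132.8 → index 51–100; slope 49/97.5, offset 48.3.
AQI = 51 + 49/97.5·48.3 ≈ 75.27 ⇒ 75.
Sub-indices: PM2.5→114, O₃→176, SO₂→286, NO₂→55, PM10→75. Overall AQI = max = 286; dominant pollutant is SO₂.
AQI 286: Very Unhealthy.

286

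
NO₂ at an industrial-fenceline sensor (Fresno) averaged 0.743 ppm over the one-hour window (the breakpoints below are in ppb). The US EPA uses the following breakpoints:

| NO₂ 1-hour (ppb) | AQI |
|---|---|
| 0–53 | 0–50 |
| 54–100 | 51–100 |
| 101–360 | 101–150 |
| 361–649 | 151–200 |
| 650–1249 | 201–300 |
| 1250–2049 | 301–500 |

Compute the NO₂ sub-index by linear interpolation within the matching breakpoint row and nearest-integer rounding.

216

Convert: 0.743 ppm = 743 ppb.
NO₂: row 650–1249 (AQI 201–300). (300−201)·(743−650)/(1249−650) + 201 = 99·93/599 + 201 ≈ 216.37 → 216.
AQI 216 falls in the Very Unhealthy category.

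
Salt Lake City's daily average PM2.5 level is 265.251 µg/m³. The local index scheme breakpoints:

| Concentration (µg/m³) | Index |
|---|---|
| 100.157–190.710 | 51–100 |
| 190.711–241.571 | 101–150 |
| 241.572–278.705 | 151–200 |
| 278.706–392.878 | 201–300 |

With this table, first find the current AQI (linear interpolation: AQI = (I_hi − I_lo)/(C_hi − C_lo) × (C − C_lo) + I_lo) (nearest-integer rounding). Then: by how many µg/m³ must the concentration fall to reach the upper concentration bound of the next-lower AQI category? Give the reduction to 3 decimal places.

23.680

PM2.5 265.251: bracket 241.572–278.705 → index 151–200; slope 49/37.133, offset 23.679.
AQI = 151 + 49/37.133·23.679 ≈ 182.25 ⇒ 182.
Current AQI 182 is in the Unhealthy range (151–200). The next-lower category tops out at AQI 150, whose upper concentration bound is 241.571 µg/m³.
Reduction needed = 265.251 − 241.571 = 23.680 µg/m³.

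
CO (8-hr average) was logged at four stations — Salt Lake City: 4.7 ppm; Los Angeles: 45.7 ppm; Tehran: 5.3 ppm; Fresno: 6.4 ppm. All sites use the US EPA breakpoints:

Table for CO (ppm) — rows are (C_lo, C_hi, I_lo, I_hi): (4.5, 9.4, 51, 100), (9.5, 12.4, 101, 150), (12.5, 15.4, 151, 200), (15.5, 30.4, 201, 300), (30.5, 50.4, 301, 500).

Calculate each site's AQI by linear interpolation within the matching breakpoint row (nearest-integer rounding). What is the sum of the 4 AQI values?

635

Salt Lake City 4.7: bracket 4.5–9.4 → index 51–100; slope 49/4.9, offset 0.2.
AQI = 51 + 49/4.9·0.2 ≈ 53.00 ⇒ 53.
Los Angeles: 45.7 lies in 30.5–50.4, so I_lo=301, I_hi=500, C_lo=30.5, C_hi=50.4.
(500−301)/(50.4−30.5) × (45.7−30.5) + 301 = 199/19.9 × 15.2 + 301 ≈ 453.00 → 453.
Tehran 5.3: bracket 4.5–9.4 → index 51–100; slope 49/4.9, offset 0.8.
AQI = 51 + 49/4.9·0.8 ≈ 59.00 ⇒ 59.
Fresno: row 4.5–9.4 (AQI 51–100). (100−51)·(6.4−4.5)/(9.4−4.5) + 51 = 49·1.9/4.9 + 51 ≈ 70.00 → 70.
AQIs: Salt Lake City=53, Los Angeles=453, Tehran=59, Fresno=70. Sum = 53 + 453 + 59 + 70 = 635.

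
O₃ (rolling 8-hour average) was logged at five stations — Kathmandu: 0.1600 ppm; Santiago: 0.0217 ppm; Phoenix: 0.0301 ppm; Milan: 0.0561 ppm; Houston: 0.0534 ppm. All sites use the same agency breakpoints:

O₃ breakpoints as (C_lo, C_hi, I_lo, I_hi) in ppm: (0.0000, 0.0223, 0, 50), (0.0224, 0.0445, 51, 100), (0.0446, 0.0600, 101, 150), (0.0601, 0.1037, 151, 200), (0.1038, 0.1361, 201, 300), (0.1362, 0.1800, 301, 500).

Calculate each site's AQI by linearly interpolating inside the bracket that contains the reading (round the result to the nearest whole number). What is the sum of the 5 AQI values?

793

Kathmandu: 0.1600 lies in 0.1362–0.1800, so I_lo=301, I_hi=500, C_lo=0.1362, C_hi=0.1800.
(500−301)/(0.1800−0.1362) × (0.1600−0.1362) + 301 = 199/0.0438 × 0.0238 + 301 ≈ 409.13 → 409.
Santiago 0.0217: bracket 0.0000–0.0223 → index 0–50; slope 50/0.0223, offset 0.0217.
AQI = 0 + 50/0.0223·0.0217 ≈ 48.65 ⇒ 49.
Phoenix: 0.0301 lies in 0.0224–0.0445, so I_lo=51, I_hi=100, C_lo=0.0224, C_hi=0.0445.
(100−51)/(0.0445−0.0224) × (0.0301−0.0224) + 51 = 49/0.0221 × 0.0077 + 51 ≈ 68.07 → 68.
Milan 0.0561: bracket 0.0446–0.0600 → index 101–150; slope 49/0.0154, offset 0.0115.
AQI = 101 + 49/0.0154·0.0115 ≈ 137.59 ⇒ 138.
Houston: 0.0534 ∈ [0.0446, 0.0600] ↔ index [101, 150].
101 + (0.0534−0.0446)·(150−101)/(0.0600−0.0446) = 101 + 0.0088·49/0.0154 ≈ 129.00, so AQI = 129.
AQIs: Kathmandu=409, Santiago=49, Phoenix=68, Milan=138, Houston=129. Sum = 409 + 49 + 68 + 138 + 129 = 793.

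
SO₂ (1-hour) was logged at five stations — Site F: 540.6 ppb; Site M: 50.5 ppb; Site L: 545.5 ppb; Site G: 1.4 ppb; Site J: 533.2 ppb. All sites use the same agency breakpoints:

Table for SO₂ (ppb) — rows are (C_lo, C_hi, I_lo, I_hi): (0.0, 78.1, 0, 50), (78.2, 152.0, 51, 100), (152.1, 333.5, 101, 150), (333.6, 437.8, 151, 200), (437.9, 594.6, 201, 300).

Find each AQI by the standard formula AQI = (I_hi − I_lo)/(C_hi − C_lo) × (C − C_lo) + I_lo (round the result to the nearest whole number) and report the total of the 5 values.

829

Site F: 540.6 ∈ [437.9, 594.6] ↔ index [201, 300].
201 + (540.6−437.9)·(300−201)/(594.6−437.9) = 201 + 102.7·99/156.7 ≈ 265.88, so AQI = 266.
Site M: 50.5 lies in 0.0–78.1, so I_lo=0, I_hi=50, C_lo=0.0, C_hi=78.1.
(50−0)/(78.1−0.0) × (50.5−0.0) + 0 = 50/78.1 × 50.5 + 0 ≈ 32.33 → 32.
Site L: row 437.9–594.6 (AQI 201–300). (300−201)·(545.5−437.9)/(594.6−437.9) + 201 = 99·107.6/156.7 + 201 ≈ 268.98 → 269.
Site G: 1.4 ∈ [0.0, 78.1] ↔ index [0, 50].
0 + (1.4−0.0)·(50−0)/(78.1−0.0) = 0 + 1.4·50/78.1 ≈ 0.90, so AQI = 1.
Site J: row 437.9–594.6 (AQI 201–300). (300−201)·(533.2−437.9)/(594.6−437.9) + 201 = 99·95.3/156.7 + 201 ≈ 261.21 → 261.
AQIs: Site F=266, Site M=32, Site L=269, Site G=1, Site J=261. Sum = 266 + 32 + 269 + 1 + 261 = 829.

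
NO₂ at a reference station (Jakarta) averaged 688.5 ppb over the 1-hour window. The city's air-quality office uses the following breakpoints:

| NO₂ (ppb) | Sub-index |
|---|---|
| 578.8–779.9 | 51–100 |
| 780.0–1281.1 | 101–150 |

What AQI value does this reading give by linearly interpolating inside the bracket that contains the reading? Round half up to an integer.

NO₂: row 578.8–779.9 (AQI 51–100). (100−51)·(688.5−578.8)/(779.9−578.8) + 51 = 49·109.7/201.1 + 51 ≈ 77.73 → 78.
AQI 78 falls in the Moderate category.

78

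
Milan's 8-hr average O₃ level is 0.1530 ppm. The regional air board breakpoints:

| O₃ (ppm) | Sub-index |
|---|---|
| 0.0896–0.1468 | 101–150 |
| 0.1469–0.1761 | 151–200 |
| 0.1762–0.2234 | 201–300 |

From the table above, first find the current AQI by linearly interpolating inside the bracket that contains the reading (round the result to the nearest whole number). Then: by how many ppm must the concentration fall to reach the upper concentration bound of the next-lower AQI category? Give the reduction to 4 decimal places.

0.0062

O₃: 0.1530 lies in 0.1469–0.1761, so I_lo=151, I_hi=200, C_lo=0.1469, C_hi=0.1761.
(200−151)/(0.1761−0.1469) × (0.1530−0.1469) + 151 = 49/0.0292 × 0.0061 + 151 ≈ 161.24 → 161.
Current AQI 161 is in the Unhealthy range (151–200). The next-lower category tops out at AQI 150, whose upper concentration bound is 0.1468 ppm.
Reduction needed = 0.1530 − 0.1468 = 0.0062 ppm.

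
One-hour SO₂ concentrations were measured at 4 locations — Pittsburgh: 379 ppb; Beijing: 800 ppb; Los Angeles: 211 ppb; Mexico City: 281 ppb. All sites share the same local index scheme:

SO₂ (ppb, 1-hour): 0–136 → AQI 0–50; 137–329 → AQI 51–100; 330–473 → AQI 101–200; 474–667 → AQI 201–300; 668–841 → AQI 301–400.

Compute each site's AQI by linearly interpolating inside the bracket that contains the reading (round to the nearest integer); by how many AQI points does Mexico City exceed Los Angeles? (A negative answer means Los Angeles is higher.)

Pittsburgh 379: bracket 330–473 → index 101–200; slope 99/143, offset 49.
AQI = 101 + 99/143·49 ≈ 134.92 ⇒ 135.
Beijing: 800 ∈ [668, 841] ↔ index [301, 400].
301 + (800−668)·(400−301)/(841−668) = 301 + 132·99/173 ≈ 376.54, so AQI = 377.
Los Angeles: 211 lies in 137–329, so I_lo=51, I_hi=100, C_lo=137, C_hi=329.
(100−51)/(329−137) × (211−137) + 51 = 49/192 × 74 + 51 ≈ 69.89 → 70.
Mexico City: 281 lies in 137–329, so I_lo=51, I_hi=100, C_lo=137, C_hi=329.
(100−51)/(329−137) × (281−137) + 51 = 49/192 × 144 + 51 ≈ 87.75 → 88.
AQIs: Pittsburgh=135, Beijing=377, Los Angeles=70, Mexico City=88. Mexico City (88) − Los Angeles (70) = 18.

18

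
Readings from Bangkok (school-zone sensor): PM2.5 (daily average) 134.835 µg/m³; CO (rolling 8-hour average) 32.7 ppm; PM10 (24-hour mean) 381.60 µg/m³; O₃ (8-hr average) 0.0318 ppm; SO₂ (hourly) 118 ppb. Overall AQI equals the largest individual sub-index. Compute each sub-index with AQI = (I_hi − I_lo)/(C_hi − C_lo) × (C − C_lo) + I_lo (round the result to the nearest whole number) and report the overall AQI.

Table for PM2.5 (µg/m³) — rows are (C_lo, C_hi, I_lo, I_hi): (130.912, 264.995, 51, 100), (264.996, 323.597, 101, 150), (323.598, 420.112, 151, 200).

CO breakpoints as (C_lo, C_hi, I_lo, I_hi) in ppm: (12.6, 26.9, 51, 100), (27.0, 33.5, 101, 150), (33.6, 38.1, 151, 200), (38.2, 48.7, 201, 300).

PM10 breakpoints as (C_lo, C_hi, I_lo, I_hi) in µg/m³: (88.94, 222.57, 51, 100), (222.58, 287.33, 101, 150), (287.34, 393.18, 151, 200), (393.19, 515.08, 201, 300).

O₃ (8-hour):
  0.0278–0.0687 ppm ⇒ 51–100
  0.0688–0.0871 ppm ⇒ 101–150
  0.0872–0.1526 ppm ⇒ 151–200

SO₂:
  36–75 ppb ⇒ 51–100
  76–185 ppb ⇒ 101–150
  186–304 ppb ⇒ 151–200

195

PM2.5 134.835: bracket 130.912–264.995 → index 51–100; slope 49/134.083, offset 3.923.
AQI = 51 + 49/134.083·3.923 ≈ 52.43 ⇒ 52.
CO: 32.7 ∈ [27.0, 33.5] ↔ index [101, 150].
101 + (32.7−27.0)·(150−101)/(33.5−27.0) = 101 + 5.7·49/6.5 ≈ 143.97, so AQI = 144.
PM10: 381.60 ∈ [287.34, 393.18] ↔ index [151, 200].
151 + (381.60−287.34)·(200−151)/(393.18−287.34) = 151 + 94.26·49/105.84 ≈ 194.64, so AQI = 195.
O₃ 0.0318: bracket 0.0278–0.0687 → index 51–100; slope 49/0.0409, offset 0.0040.
AQI = 51 + 49/0.0409·0.0040 ≈ 55.79 ⇒ 56.
SO₂: 118 ∈ [76, 185] ↔ index [101, 150].
101 + (118−76)·(150−101)/(185−76) = 101 + 42·49/109 ≈ 119.88, so AQI = 120.
Sub-indices: PM2.5→52, CO→144, PM10→195, O₃→56, SO₂→120. Overall AQI = max = 195; dominant pollutant is PM10.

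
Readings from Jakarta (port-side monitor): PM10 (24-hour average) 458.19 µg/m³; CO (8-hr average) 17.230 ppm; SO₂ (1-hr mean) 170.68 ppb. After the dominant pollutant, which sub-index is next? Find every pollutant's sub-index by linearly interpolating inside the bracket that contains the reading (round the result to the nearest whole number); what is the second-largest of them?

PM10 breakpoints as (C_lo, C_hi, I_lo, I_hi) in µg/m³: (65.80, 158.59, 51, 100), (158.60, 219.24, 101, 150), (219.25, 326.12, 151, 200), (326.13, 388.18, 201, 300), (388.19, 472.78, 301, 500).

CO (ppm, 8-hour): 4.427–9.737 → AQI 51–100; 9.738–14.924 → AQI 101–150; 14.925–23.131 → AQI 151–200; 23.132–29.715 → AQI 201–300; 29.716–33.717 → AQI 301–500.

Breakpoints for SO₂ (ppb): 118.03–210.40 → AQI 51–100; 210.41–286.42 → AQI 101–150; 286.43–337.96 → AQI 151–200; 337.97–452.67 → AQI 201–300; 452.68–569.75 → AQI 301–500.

165

PM10: 458.19 ∈ [388.19, 472.78] ↔ index [301, 500].
301 + (458.19−388.19)·(500−301)/(472.78−388.19) = 301 + 70.00·199/84.59 ≈ 465.68, so AQI = 466.
CO: 17.230 ∈ [14.925, 23.131] ↔ index [151, 200].
151 + (17.230−14.925)·(200−151)/(23.131−14.925) = 151 + 2.305·49/8.206 ≈ 164.76, so AQI = 165.
SO₂: row 118.03–210.40 (AQI 51–100). (100−51)·(170.68−118.03)/(210.40−118.03) + 51 = 49·52.65/92.37 + 51 ≈ 78.93 → 79.
Sub-indices: PM10→466, CO→165, SO₂→79. Ranked high→low: 466, 165, 79. Second-highest sub-index = 165.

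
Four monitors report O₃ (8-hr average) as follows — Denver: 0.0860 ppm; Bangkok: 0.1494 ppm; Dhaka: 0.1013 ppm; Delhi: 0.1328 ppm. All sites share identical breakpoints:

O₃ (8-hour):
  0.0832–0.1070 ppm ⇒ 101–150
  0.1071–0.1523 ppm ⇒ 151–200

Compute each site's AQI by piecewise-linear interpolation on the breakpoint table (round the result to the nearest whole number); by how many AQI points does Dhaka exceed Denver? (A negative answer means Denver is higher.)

Denver 0.0860: bracket 0.0832–0.1070 → index 101–150; slope 49/0.0238, offset 0.0028.
AQI = 101 + 49/0.0238·0.0028 ≈ 106.76 ⇒ 107.
Bangkok: 0.1494 lies in 0.1071–0.1523, so I_lo=151, I_hi=200, C_lo=0.1071, C_hi=0.1523.
(200−151)/(0.1523−0.1071) × (0.1494−0.1071) + 151 = 49/0.0452 × 0.0423 + 151 ≈ 196.86 → 197.
Dhaka: 0.1013 lies in 0.0832–0.1070, so I_lo=101, I_hi=150, C_lo=0.0832, C_hi=0.1070.
(150−101)/(0.1070−0.0832) × (0.1013−0.0832) + 101 = 49/0.0238 × 0.0181 + 101 ≈ 138.26 → 138.
Delhi: 0.1328 lies in 0.1071–0.1523, so I_lo=151, I_hi=200, C_lo=0.1071, C_hi=0.1523.
(200−151)/(0.1523−0.1071) × (0.1328−0.1071) + 151 = 49/0.0452 × 0.0257 + 151 ≈ 178.86 → 179.
AQIs: Denver=107, Bangkok=197, Dhaka=138, Delhi=179. Dhaka (138) − Denver (107) = 31.

31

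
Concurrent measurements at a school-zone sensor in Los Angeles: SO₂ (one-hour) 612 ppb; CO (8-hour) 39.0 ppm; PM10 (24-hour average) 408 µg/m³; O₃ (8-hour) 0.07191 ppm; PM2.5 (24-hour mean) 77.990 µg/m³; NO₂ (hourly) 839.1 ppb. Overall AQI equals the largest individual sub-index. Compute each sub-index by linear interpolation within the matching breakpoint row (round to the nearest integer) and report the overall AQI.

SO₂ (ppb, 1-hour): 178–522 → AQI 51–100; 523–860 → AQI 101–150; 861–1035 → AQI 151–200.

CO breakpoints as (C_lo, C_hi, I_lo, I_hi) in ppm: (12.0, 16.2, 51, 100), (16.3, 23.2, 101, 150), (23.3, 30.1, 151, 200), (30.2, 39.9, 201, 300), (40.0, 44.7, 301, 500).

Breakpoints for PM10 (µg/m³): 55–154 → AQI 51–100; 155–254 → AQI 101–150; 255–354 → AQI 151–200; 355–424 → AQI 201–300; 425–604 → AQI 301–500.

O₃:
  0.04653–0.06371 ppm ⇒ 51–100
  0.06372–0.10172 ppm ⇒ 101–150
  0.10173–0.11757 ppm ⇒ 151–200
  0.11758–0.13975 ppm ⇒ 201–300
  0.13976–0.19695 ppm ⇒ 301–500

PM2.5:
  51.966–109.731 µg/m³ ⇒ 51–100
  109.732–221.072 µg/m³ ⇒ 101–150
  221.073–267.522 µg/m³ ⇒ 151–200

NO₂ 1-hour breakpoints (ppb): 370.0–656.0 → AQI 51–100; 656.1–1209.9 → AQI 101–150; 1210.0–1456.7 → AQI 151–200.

SO₂: 612 lies in 523–860, so I_lo=101, I_hi=150, C_lo=523, C_hi=860.
(150−101)/(860−523) × (612−523) + 101 = 49/337 × 89 + 101 ≈ 113.94 → 114.
CO: 39.0 lies in 30.2–39.9, so I_lo=201, I_hi=300, C_lo=30.2, C_hi=39.9.
(300−201)/(39.9−30.2) × (39.0−30.2) + 201 = 99/9.7 × 8.8 + 201 ≈ 290.81 → 291.
PM10 408: bracket 355–424 → index 201–300; slope 99/69, offset 53.
AQI = 201 + 99/69·53 ≈ 277.04 ⇒ 277.
O₃: 0.07191 lies in 0.06372–0.10172, so I_lo=101, I_hi=150, C_lo=0.06372, C_hi=0.10172.
(150−101)/(0.10172−0.06372) × (0.07191−0.06372) + 101 = 49/0.03800 × 0.00819 + 101 ≈ 111.56 → 112.
PM2.5: 77.990 ∈ [51.966, 109.731] ↔ index [51, 100].
51 + (77.990−51.966)·(100−51)/(109.731−51.966) = 51 + 26.024·49/57.765 ≈ 73.08, so AQI = 73.
NO₂: 839.1 lies in 656.1–1209.9, so I_lo=101, I_hi=150, C_lo=656.1, C_hi=1209.9.
(150−101)/(1209.9−656.1) × (839.1−656.1) + 101 = 49/553.8 × 183.0 + 101 ≈ 117.19 → 117.
Sub-indices: SO₂→114, CO→291, PM10→277, O₃→112, PM2.5→73, NO₂→117. Overall AQI = max = 291; dominant pollutant is CO.
AQI 291: Very Unhealthy.

291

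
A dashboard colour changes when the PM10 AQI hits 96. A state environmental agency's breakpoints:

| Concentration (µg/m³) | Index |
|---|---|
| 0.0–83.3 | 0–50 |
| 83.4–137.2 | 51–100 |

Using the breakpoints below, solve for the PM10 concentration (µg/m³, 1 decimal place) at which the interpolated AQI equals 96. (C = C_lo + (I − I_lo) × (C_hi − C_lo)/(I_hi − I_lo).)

132.8

AQI 96 lies in the 51–100 band, which corresponds to 83.4–137.2 µg/m³.
C = 83.4 + (96−51)×(137.2−83.4)/(100−51) = 83.4 + 45×53.8/49 ≈ 132.808 µg/m³ → 132.8 µg/m³ to 1 dp.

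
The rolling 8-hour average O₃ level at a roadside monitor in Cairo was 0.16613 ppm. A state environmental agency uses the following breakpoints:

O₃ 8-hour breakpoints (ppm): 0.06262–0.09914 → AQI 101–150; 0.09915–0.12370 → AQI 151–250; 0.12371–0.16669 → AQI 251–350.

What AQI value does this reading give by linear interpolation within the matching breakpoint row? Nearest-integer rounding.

O₃ 0.16613: bracket 0.12371–0.16669 → index 251–350; slope 99/0.04298, offset 0.04242.
AQI = 251 + 99/0.04298·0.04242 ≈ 348.71 ⇒ 349.

349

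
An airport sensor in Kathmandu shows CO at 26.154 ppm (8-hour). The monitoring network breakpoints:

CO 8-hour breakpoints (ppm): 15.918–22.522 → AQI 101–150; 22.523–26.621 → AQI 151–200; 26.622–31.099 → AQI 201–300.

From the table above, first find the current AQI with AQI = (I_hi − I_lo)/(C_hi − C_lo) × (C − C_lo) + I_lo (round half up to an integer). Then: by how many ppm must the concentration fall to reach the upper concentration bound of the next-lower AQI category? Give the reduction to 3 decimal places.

3.632

CO: row 22.523–26.621 (AQI 151–200). (200−151)·(26.154−22.523)/(26.621−22.523) + 151 = 49·3.631/4.098 + 151 ≈ 194.42 → 194.
Current AQI 194 is in the Unhealthy range (151–200). The next-lower category tops out at AQI 150, whose upper concentration bound is 22.522 ppm.
Reduction needed = 26.154 − 22.522 = 3.632 ppm.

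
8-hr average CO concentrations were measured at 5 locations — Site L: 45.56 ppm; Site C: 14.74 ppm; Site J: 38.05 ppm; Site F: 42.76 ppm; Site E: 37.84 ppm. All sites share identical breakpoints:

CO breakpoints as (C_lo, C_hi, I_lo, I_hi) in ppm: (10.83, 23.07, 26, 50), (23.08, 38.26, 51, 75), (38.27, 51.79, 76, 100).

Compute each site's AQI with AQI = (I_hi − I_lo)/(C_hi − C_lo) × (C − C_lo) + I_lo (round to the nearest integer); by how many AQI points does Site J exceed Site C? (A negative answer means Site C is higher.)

Site L: 45.56 lies in 38.27–51.79, so I_lo=76, I_hi=100, C_lo=38.27, C_hi=51.79.
(100−76)/(51.79−38.27) × (45.56−38.27) + 76 = 24/13.52 × 7.29 + 76 ≈ 88.94 → 89.
Site C 14.74: bracket 10.83–23.07 → index 26–50; slope 24/12.24, offset 3.91.
AQI = 26 + 24/12.24·3.91 ≈ 33.67 ⇒ 34.
Site J 38.05: bracket 23.08–38.26 → index 51–75; slope 24/15.18, offset 14.97.
AQI = 51 + 24/15.18·14.97 ≈ 74.67 ⇒ 75.
Site F 42.76: bracket 38.27–51.79 → index 76–100; slope 24/13.52, offset 4.49.
AQI = 76 + 24/13.52·4.49 ≈ 83.97 ⇒ 84.
Site E: row 23.08–38.26 (AQI 51–75). (75−51)·(37.84−23.08)/(38.26−23.08) + 51 = 24·14.76/15.18 + 51 ≈ 74.34 → 74.
AQIs: Site L=89, Site C=34, Site J=75, Site F=84, Site E=74. Site J (75) − Site C (34) = 41.

41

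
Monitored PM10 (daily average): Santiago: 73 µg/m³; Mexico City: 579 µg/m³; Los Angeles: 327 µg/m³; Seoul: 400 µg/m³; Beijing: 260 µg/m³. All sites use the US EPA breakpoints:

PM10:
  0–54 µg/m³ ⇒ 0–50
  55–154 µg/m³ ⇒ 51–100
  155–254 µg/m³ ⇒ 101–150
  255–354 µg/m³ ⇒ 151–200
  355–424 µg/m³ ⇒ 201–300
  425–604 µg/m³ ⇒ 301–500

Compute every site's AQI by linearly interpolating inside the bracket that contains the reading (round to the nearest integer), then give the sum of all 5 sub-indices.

Santiago: row 55–154 (AQI 51–100). (100−51)·(73−55)/(154−55) + 51 = 49·18/99 + 51 ≈ 59.91 → 60.
Mexico City: row 425–604 (AQI 301–500). (500−301)·(579−425)/(604−425) + 301 = 199·154/179 + 301 ≈ 472.21 → 472.
Los Angeles: row 255–354 (AQI 151–200). (200−151)·(327−255)/(354−255) + 151 = 49·72/99 + 151 ≈ 186.64 → 187.
Seoul: 400 lies in 355–424, so I_lo=201, I_hi=300, C_lo=355, C_hi=424.
(300−201)/(424−355) × (400−355) + 201 = 99/69 × 45 + 201 ≈ 265.57 → 266.
Beijing: 260 lies in 255–354, so I_lo=151, I_hi=200, C_lo=255, C_hi=354.
(200−151)/(354−255) × (260−255) + 151 = 49/99 × 5 + 151 ≈ 153.47 → 153.
AQIs: Santiago=60, Mexico City=472, Los Angeles=187, Seoul=266, Beijing=153. Sum = 60 + 472 + 187 + 266 + 153 = 1138.

1138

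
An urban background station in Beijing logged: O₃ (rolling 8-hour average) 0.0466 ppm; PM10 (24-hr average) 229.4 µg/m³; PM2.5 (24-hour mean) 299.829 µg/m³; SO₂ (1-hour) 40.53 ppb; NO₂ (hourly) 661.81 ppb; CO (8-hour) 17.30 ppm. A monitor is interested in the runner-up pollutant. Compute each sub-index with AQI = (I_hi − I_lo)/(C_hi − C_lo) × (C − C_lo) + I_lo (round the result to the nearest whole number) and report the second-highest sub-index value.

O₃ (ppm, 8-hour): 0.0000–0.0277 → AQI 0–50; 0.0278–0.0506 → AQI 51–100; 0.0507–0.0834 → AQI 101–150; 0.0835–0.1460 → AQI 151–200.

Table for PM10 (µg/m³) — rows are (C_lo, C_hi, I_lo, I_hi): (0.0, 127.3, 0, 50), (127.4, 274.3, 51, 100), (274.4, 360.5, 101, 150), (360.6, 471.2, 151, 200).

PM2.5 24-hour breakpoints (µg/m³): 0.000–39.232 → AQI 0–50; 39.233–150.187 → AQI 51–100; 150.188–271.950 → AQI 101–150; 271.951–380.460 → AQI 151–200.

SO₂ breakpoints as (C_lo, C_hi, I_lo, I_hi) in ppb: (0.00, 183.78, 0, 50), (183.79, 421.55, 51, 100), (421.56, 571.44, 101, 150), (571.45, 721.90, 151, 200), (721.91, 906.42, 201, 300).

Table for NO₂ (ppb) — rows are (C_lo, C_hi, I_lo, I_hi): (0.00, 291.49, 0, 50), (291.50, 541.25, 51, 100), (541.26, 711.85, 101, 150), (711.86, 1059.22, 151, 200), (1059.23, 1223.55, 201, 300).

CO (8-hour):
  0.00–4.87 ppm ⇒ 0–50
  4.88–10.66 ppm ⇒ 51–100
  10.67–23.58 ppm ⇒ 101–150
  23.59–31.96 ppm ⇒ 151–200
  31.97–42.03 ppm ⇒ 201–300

O₃: 0.0466 ∈ [0.0278, 0.0506] ↔ index [51, 100].
51 + (0.0466−0.0278)·(100−51)/(0.0506−0.0278) = 51 + 0.0188·49/0.0228 ≈ 91.40, so AQI = 91.
PM10: 229.4 ∈ [127.4, 274.3] ↔ index [51, 100].
51 + (229.4−127.4)·(100−51)/(274.3−127.4) = 51 + 102.0·49/146.9 ≈ 85.02, so AQI = 85.
PM2.5: 299.829 ∈ [271.951, 380.460] ↔ index [151, 200].
151 + (299.829−271.951)·(200−151)/(380.460−271.951) = 151 + 27.878·49/108.509 ≈ 163.59, so AQI = 164.
SO₂ 40.53: bracket 0.00–183.78 → index 0–50; slope 50/183.78, offset 40.53.
AQI = 0 + 50/183.78·40.53 ≈ 11.03 ⇒ 11.
NO₂: row 541.26–711.85 (AQI 101–150). (150−101)·(661.81−541.26)/(711.85−541.26) + 101 = 49·120.55/170.59 + 101 ≈ 135.63 → 136.
CO: 17.30 lies in 10.67–23.58, so I_lo=101, I_hi=150, C_lo=10.67, C_hi=23.58.
(150−101)/(23.58−10.67) × (17.30−10.67) + 101 = 49/12.91 × 6.63 + 101 ≈ 126.16 → 126.
Sub-indices: O₃→91, PM10→85, PM2.5→164, SO₂→11, NO₂→136, CO→126. Ranked high→low: 164, 136, 126, 91, 85, 11. Second-highest sub-index = 136.

136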